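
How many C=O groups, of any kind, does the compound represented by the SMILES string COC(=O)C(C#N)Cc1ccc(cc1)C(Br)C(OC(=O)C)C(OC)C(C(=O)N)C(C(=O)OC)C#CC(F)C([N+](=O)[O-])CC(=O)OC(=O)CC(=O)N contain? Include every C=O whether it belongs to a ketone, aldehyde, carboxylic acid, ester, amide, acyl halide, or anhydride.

CH3OOC: ester, 1 C=O (running total 1).
CH(OCOCH3): ester, 1 C=O (running total 2).
CH(CONH2): amide, 1 C=O (running total 3).
CH(COOCH3): ester, 1 C=O (running total 4).
CH2CO-O-COCH2: anhydride, 2 C=O (running total 6).
CONH2: amide, 1 C=O (running total 7).

7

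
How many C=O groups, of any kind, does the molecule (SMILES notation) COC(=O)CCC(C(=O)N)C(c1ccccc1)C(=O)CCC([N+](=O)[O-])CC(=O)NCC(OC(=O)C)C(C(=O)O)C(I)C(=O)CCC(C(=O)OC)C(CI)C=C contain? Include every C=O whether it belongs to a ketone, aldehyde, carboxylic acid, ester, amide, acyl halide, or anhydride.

8

CH3OOC: ester, 1 C=O (running total 1).
CH(CONH2): amide, 1 C=O (running total 2).
CO: ketone, 1 C=O (running total 3).
CH2CONHCH2: amide, 1 C=O (running total 4).
CH(OCOCH3): ester, 1 C=O (running total 5).
CH(COOH): carboxylic acid, 1 C=O (running total 6).
CO: ketone, 1 C=O (running total 7).
CH(COOCH3): ester, 1 C=O (running total 8).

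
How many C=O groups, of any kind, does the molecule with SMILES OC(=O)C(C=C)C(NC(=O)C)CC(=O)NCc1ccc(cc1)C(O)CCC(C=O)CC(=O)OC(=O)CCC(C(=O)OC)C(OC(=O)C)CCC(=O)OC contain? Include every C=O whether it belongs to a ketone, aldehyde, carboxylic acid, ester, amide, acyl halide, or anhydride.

HOOC: carboxylic acid, 1 C=O (running total 1).
CH(NHCOCH3): amide, 1 C=O (running total 2).
CH2CONHCH2: amide, 1 C=O (running total 3).
CH(CHO): aldehyde, 1 C=O (running total 4).
CH2CO-O-COCH2: anhydride, 2 C=O (running total 6).
CH(COOCH3): ester, 1 C=O (running total 7).
CH(OCOCH3): ester, 1 C=O (running total 8).
COOCH3: ester, 1 C=O (running total 9).

9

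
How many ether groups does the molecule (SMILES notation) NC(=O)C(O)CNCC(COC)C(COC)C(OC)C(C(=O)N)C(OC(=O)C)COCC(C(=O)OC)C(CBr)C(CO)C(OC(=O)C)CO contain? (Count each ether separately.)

–C(=O)NH2: carbonyl C bonded to C and to N → amide (the N is not a separate amine).
–OH on an sp³ carbon → alcohol (secondary).
C–N–C with sp³ carbons and no adjacent C=O → amine (secondary).
pendant –CH2OCH3: C–O–C linkage → ether.
pendant –CH2OCH3: C–O–C linkage → ether.
pendant –OCH3: C–O–C with sp³ C, no adjacent C=O → ether.
pendant –CONH2: carbonyl C bonded to C and N → amide.
pendant –OC(=O)CH3: an acyloxy group → ester.
C–O–C with sp³ carbons on both sides and no adjacent C=O → ether.
pendant –COOCH3: carbonyl C bonded to C and –OCH3 → ester.
pendant –CH2X: halogen on sp³ carbon → alkyl halide.
pendant –CH2OH on an sp³ backbone C → alcohol.
pendant –OC(=O)CH3: an acyloxy group → ester.
–OH on an sp³ carbon → alcohol.
Ether appears at: CH(CH2OCH3), CH(CH2OCH3), CH(OCH3), CH2OCH2 → 4.

4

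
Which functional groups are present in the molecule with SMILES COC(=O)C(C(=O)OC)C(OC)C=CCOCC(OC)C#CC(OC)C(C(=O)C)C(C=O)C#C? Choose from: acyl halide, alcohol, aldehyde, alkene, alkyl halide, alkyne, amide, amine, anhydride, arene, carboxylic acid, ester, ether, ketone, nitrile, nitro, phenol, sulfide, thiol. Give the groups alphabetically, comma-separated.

Working along the chain:
  CH3OOC: CH3O–C(=O)–: carbonyl C bonded to C and to –OCH3 → ester (not ketone + ether).
  CH(COOCH3): pendant –COOCH3: carbonyl C bonded to C and –OCH3 → ester.
  CH(OCH3): pendant –OCH3: C–O–C with sp³ C, no adjacent C=O → ether.
  CH=CH: C=C double bond → alkene.
  CH2OCH2: C–O–C with sp³ carbons on both sides and no adjacent C=O → ether.
  CH(OCH3): pendant –OCH3: C–O–C with sp³ C, no adjacent C=O → ether.
  C≡C: C≡C triple bond → alkyne.
  CH(OCH3): pendant –OCH3: C–O–C with sp³ C, no adjacent C=O → ether.
  CH(COCH3): pendant –COCH3: carbonyl C bonded to two carbons → ketone.
  CH(CHO): pendant –CHO: carbonyl C bonded to C and H → aldehyde.
  C≡CH: C≡C triple bond → alkyne.

aldehyde, alkene, alkyne, ester, ether, ketone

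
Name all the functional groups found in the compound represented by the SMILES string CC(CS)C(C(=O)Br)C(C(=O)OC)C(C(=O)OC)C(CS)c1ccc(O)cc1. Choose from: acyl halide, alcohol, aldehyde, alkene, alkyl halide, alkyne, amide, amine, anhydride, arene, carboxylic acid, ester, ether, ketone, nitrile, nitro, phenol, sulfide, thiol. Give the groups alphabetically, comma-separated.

Taking each segment in turn:
  CH(CH2SH): pendant –CH2SH → thiol.
  CH(COBr): pendant –C(=O)X: carbonyl C bonded to C and halogen → acyl halide.
  CH(COOCH3): pendant –COOCH3: carbonyl C bonded to C and –OCH3 → ester.
  CH(COOCH3): pendant –COOCH3: carbonyl C bonded to C and –OCH3 → ester.
  CH(CH2SH): pendant –CH2SH → thiol.
  C6H4OH: –OH attached directly to an aromatic ring → phenol (not alcohol); the ring itself is an arene.

acyl halide, arene, ester, phenol, thiol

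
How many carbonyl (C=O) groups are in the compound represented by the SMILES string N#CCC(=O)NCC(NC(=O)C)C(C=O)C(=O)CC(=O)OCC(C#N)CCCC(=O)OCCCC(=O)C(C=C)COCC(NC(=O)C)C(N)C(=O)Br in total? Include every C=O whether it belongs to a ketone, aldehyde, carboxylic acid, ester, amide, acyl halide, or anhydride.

9

CH2CONHCH2: amide, 1 C=O (running total 1).
CH(NHCOCH3): amide, 1 C=O (running total 2).
CH(CHO): aldehyde, 1 C=O (running total 3).
CO: ketone, 1 C=O (running total 4).
CH2COOCH2: ester, 1 C=O (running total 5).
CH2COOCH2: ester, 1 C=O (running total 6).
CO: ketone, 1 C=O (running total 7).
CH(NHCOCH3): amide, 1 C=O (running total 8).
COBr: acyl halide, 1 C=O (running total 9).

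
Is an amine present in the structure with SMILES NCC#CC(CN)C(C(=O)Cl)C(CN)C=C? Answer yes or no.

Taking each segment in turn:
  H2NCH2: –NH2 on an sp³ carbon with no adjacent C=O → amine.
  C≡C: C≡C triple bond → alkyne.
  CH(CH2NH2): pendant –CH2NH2: N on sp³ C, no adjacent C=O → amine.
  CH(COCl): pendant –C(=O)X: carbonyl C bonded to C and halogen → acyl halide.
  CH(CH2NH2): pendant –CH2NH2: N on sp³ C, no adjacent C=O → amine.
  CH=CH2: C=C double bond → alkene.
The H2NCH2 segment supplies the amine: –NH2 on an sp³ carbon with no adjacent C=O → amine.

yes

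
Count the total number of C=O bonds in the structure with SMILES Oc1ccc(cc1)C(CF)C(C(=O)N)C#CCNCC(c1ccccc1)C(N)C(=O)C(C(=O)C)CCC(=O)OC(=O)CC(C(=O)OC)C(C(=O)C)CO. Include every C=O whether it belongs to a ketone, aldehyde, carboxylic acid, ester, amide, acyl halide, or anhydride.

7

CH(CONH2): amide, 1 C=O (running total 1).
CO: ketone, 1 C=O (running total 2).
CH(COCH3): ketone, 1 C=O (running total 3).
CH2CO-O-COCH2: anhydride, 2 C=O (running total 5).
CH(COOCH3): ester, 1 C=O (running total 6).
CH(COCH3): ketone, 1 C=O (running total 7).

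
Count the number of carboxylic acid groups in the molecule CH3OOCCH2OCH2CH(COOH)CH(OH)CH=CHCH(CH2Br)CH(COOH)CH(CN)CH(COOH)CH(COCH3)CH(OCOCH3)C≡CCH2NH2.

3

Reading the structure from left to right:
  CH3OOC: CH3O–C(=O)–: carbonyl C bonded to C and to –OCH3 → ester (not ketone + ether).
  CH2OCH2: C–O–C with sp³ carbons on both sides and no adjacent C=O → ether.
  CH(COOH): pendant –COOH: carbonyl C bonded to C and –OH → carboxylic acid.
  CH(OH): –OH on an sp³ carbon → alcohol (secondary).
  CH=CH: C=C double bond → alkene.
  CH(CH2Br): pendant –CH2X: halogen on sp³ carbon → alkyl halide.
  CH(COOH): pendant –COOH: carbonyl C bonded to C and –OH → carboxylic acid.
  CH(CN): pendant –C≡N: nitrile.
  CH(COOH): pendant –COOH: carbonyl C bonded to C and –OH → carboxylic acid.
  CH(COCH3): pendant –COCH3: carbonyl C bonded to two carbons → ketone.
  CH(OCOCH3): pendant –OC(=O)CH3: an acyloxy group → ester.
  C≡C: C≡C triple bond → alkyne.
  CH2NH2: –NH2 on an sp³ carbon with no adjacent C=O → amine.
Carboxylic acid appears at: CH(COOH), CH(COOH), CH(COOH) → 3.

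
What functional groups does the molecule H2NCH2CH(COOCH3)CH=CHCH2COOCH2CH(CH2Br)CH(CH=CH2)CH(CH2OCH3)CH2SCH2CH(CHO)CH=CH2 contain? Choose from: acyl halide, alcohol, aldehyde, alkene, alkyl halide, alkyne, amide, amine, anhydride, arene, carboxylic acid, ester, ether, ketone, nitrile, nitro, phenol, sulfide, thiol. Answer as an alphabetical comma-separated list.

aldehyde, alkene, alkyl halide, amine, ester, ether, sulfide

–NH2 on an sp³ carbon with no adjacent C=O → amine.
pendant –COOCH3: carbonyl C bonded to C and –OCH3 → ester.
C=C double bond → alkene.
–C(=O)–O–C with C on the carbonyl side → ester.
pendant –CH2X: halogen on sp³ carbon → alkyl halide.
pendant –CH=CH2: C=C double bond → alkene.
pendant –CH2OCH3: C–O–C linkage → ether.
C–S–C linkage → sulfide (thioether).
pendant –CHO: carbonyl C bonded to C and H → aldehyde.
C=C double bond → alkene.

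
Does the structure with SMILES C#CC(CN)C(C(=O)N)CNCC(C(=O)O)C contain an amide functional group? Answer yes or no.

yes

Taking each segment in turn:
  HC≡C: C≡C triple bond → alkyne.
  CH(CH2NH2): pendant –CH2NH2: N on sp³ C, no adjacent C=O → amine.
  CH(CONH2): pendant –CONH2: carbonyl C bonded to C and N → amide.
  CH2NHCH2: C–N–C with sp³ carbons and no adjacent C=O → amine (secondary).
  CH(COOH): pendant –COOH: carbonyl C bonded to C and –OH → carboxylic acid.
The CH(CONH2) segment supplies the amide: pendant –CONH2: carbonyl C bonded to C and N → amide.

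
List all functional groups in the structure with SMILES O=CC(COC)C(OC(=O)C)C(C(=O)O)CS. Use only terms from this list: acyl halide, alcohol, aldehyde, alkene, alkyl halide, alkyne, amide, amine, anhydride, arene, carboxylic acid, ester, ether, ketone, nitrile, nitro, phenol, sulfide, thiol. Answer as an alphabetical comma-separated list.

aldehyde, carboxylic acid, ester, ether, thiol

Taking each segment in turn:
  OHC: terminal –CHO: carbonyl C bonded to H and C → aldehyde.
  CH(CH2OCH3): pendant –CH2OCH3: C–O–C linkage → ether.
  CH(OCOCH3): pendant –OC(=O)CH3: an acyloxy group → ester.
  CH(COOH): pendant –COOH: carbonyl C bonded to C and –OH → carboxylic acid.
  CH2SH: –SH on an sp³ carbon → thiol.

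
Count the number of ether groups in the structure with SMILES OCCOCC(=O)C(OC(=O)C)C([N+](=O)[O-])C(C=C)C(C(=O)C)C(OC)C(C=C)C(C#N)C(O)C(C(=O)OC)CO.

Taking each segment in turn:
  HOCH2: HO– on an sp³ carbon → alcohol.
  CH2OCH2: C–O–C with sp³ carbons on both sides and no adjacent C=O → ether.
  CO: –C(=O)– with carbon on both sides → ketone.
  CH(OCOCH3): pendant –OC(=O)CH3: an acyloxy group → ester.
  CH(NO2): –NO2 on an sp³ carbon → nitro (the N=O is not a carbonyl).
  CH(CH=CH2): pendant –CH=CH2: C=C double bond → alkene.
  CH(COCH3): pendant –COCH3: carbonyl C bonded to two carbons → ketone.
  CH(OCH3): pendant –OCH3: C–O–C with sp³ C, no adjacent C=O → ether.
  CH(CH=CH2): pendant –CH=CH2: C=C double bond → alkene.
  CH(CN): pendant –C≡N: nitrile.
  CH(OH): –OH on an sp³ carbon → alcohol (secondary).
  CH(COOCH3): pendant –COOCH3: carbonyl C bonded to C and –OCH3 → ester.
  CH2OH: –OH on an sp³ carbon → alcohol.
Ether appears at: CH2OCH2, CH(OCH3) → 2.

2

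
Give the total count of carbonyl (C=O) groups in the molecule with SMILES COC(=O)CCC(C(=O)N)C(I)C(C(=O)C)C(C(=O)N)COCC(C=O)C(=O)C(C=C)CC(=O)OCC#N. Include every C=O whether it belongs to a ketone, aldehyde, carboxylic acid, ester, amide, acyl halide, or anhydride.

CH3OOC: ester, 1 C=O (running total 1).
CH(CONH2): amide, 1 C=O (running total 2).
CH(COCH3): ketone, 1 C=O (running total 3).
CH(CONH2): amide, 1 C=O (running total 4).
CH(CHO): aldehyde, 1 C=O (running total 5).
CO: ketone, 1 C=O (running total 6).
CH2COOCH2: ester, 1 C=O (running total 7).

7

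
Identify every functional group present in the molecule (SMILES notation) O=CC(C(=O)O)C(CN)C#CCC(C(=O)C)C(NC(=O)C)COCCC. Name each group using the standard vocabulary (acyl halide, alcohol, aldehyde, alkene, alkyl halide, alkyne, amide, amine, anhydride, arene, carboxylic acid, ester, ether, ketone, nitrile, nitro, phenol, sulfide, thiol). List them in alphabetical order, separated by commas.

terminal –CHO: carbonyl C bonded to H and C → aldehyde.
pendant –COOH: carbonyl C bonded to C and –OH → carboxylic acid.
pendant –CH2NH2: N on sp³ C, no adjacent C=O → amine.
C≡C triple bond → alkyne.
pendant –COCH3: carbonyl C bonded to two carbons → ketone.
pendant –NHC(=O)CH3: N bonded to a carbonyl → amide (not amine).
C–O–C with sp³ carbons on both sides and no adjacent C=O → ether.

aldehyde, alkyne, amide, amine, carboxylic acid, ether, ketone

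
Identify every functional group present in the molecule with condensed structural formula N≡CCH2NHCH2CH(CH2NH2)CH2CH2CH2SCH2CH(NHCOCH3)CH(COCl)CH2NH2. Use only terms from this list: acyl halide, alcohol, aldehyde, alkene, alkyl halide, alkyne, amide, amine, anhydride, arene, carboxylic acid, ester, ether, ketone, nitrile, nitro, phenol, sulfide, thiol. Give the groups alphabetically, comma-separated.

Taking each segment in turn:
  N≡C: N≡C–: carbon triple-bonded to nitrogen → nitrile.
  CH2NHCH2: C–N–C with sp³ carbons and no adjacent C=O → amine (secondary).
  CH(CH2NH2): pendant –CH2NH2: N on sp³ C, no adjacent C=O → amine.
  CH2SCH2: C–S–C linkage → sulfide (thioether).
  CH(NHCOCH3): pendant –NHC(=O)CH3: N bonded to a carbonyl → amide (not amine).
  CH(COCl): pendant –C(=O)X: carbonyl C bonded to C and halogen → acyl halide.
  CH2NH2: –NH2 on an sp³ carbon with no adjacent C=O → amine.

acyl halide, amide, amine, nitrile, sulfide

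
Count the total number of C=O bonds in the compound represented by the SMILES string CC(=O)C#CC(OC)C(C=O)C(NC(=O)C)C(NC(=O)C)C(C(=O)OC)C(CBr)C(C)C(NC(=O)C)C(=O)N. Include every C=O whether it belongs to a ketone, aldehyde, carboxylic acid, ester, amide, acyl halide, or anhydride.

7

CO: ketone, 1 C=O (running total 1).
CH(CHO): aldehyde, 1 C=O (running total 2).
CH(NHCOCH3): amide, 1 C=O (running total 3).
CH(NHCOCH3): amide, 1 C=O (running total 4).
CH(COOCH3): ester, 1 C=O (running total 5).
CH(NHCOCH3): amide, 1 C=O (running total 6).
CONH2: amide, 1 C=O (running total 7).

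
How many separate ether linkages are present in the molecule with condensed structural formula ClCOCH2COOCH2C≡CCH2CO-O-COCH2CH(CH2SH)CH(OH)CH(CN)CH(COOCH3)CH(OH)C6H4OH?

Reading the structure from left to right:
  ClCO: –C(=O)Cl: carbonyl C bonded to C and to a halogen → acyl halide (not alkyl halide).
  CH2COOCH2: –C(=O)–O–C with C on the carbonyl side → ester.
  C≡C: C≡C triple bond → alkyne.
  CH2CO-O-COCH2: two acyl groups sharing one oxygen, –C(=O)–O–C(=O)– → anhydride.
  CH(CH2SH): pendant –CH2SH → thiol.
  CH(OH): –OH on an sp³ carbon → alcohol (secondary).
  CH(CN): pendant –C≡N: nitrile.
  CH(COOCH3): pendant –COOCH3: carbonyl C bonded to C and –OCH3 → ester.
  CH(OH): –OH on an sp³ carbon → alcohol (secondary).
  C6H4OH: –OH attached directly to an aromatic ring → phenol (not alcohol); the ring itself is an arene.
No segment is a ether: CH2COOCH2 is ester, not ether; CH2CO-O-COCH2 is anhydride, not ether; CH(OH) is alcohol, not ether. → 0.

0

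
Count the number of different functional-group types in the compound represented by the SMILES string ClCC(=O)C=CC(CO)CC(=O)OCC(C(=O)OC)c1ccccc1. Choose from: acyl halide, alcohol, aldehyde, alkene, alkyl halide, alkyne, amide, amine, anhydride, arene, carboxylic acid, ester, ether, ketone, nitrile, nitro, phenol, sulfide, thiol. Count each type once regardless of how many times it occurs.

6

Working along the chain:
  ClCH2: halogen on an sp³ carbon → alkyl halide.
  CO: –C(=O)– with carbon on both sides → ketone.
  CH=CH: C=C double bond → alkene.
  CH(CH2OH): pendant –CH2OH on an sp³ backbone C → alcohol.
  CH2COOCH2: –C(=O)–O–C with C on the carbonyl side → ester.
  CH(COOCH3): pendant –COOCH3: carbonyl C bonded to C and –OCH3 → ester.
  C6H5: –C6H5 phenyl ring → arene.
Distinct types present: alcohol, alkene, alkyl halide, arene, ester, ketone.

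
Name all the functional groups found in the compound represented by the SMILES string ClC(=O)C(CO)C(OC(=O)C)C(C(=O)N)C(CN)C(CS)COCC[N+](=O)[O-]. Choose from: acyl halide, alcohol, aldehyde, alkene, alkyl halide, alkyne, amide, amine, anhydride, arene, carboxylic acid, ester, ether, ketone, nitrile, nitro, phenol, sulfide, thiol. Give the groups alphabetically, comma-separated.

acyl halide, alcohol, amide, amine, ester, ether, nitro, thiol

Working along the chain:
  ClCO: –C(=O)Cl: carbonyl C bonded to C and to a halogen → acyl halide (not alkyl halide).
  CH(CH2OH): pendant –CH2OH on an sp³ backbone C → alcohol.
  CH(OCOCH3): pendant –OC(=O)CH3: an acyloxy group → ester.
  CH(CONH2): pendant –CONH2: carbonyl C bonded to C and N → amide.
  CH(CH2NH2): pendant –CH2NH2: N on sp³ C, no adjacent C=O → amine.
  CH(CH2SH): pendant –CH2SH → thiol.
  CH2OCH2: C–O–C with sp³ carbons on both sides and no adjacent C=O → ether.
  CH2NO2: –NO2 on carbon → nitro group.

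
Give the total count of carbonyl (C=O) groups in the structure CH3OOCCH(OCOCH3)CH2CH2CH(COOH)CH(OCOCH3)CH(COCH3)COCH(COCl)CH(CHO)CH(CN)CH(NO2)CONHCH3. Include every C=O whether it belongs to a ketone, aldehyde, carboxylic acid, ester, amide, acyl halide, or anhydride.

CH3OOC: ester, 1 C=O (running total 1).
CH(OCOCH3): ester, 1 C=O (running total 2).
CH(COOH): carboxylic acid, 1 C=O (running total 3).
CH(OCOCH3): ester, 1 C=O (running total 4).
CH(COCH3): ketone, 1 C=O (running total 5).
CO: ketone, 1 C=O (running total 6).
CH(COCl): acyl halide, 1 C=O (running total 7).
CH(CHO): aldehyde, 1 C=O (running total 8).
CONHCH3: amide, 1 C=O (running total 9).

9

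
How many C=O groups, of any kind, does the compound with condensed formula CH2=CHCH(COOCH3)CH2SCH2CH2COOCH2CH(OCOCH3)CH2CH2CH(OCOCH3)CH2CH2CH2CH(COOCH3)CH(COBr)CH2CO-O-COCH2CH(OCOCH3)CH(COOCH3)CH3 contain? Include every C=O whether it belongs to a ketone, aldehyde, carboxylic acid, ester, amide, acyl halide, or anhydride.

10

CH(COOCH3): ester, 1 C=O (running total 1).
CH2COOCH2: ester, 1 C=O (running total 2).
CH(OCOCH3): ester, 1 C=O (running total 3).
CH(OCOCH3): ester, 1 C=O (running total 4).
CH(COOCH3): ester, 1 C=O (running total 5).
CH(COBr): acyl halide, 1 C=O (running total 6).
CH2CO-O-COCH2: anhydride, 2 C=O (running total 8).
CH(OCOCH3): ester, 1 C=O (running total 9).
CH(COOCH3): ester, 1 C=O (running total 10).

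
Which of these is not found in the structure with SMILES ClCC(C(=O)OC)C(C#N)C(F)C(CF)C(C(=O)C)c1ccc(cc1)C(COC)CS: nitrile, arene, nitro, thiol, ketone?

ketone: present (CH(COCH3) — pendant –COCH3: carbonyl C bonded to two carbons → ketone).
thiol: present (CH2SH — –SH on an sp³ carbon → thiol).
nitrile: present (CH(CN) — pendant –C≡N: nitrile).
arene: present (C6H4 — para-disubstituted benzene ring → arene).
nitro: no segment matches this pattern.

nitro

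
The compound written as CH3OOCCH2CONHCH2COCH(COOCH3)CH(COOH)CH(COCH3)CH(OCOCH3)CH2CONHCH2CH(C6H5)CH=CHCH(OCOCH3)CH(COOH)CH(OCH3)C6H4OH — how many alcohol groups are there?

Reading the structure from left to right:
  CH3OOC: CH3O–C(=O)–: carbonyl C bonded to C and to –OCH3 → ester (not ketone + ether).
  CH2CONHCH2: –C(=O)–N– linkage → amide (the N is not an amine).
  CO: –C(=O)– with carbon on both sides → ketone.
  CH(COOCH3): pendant –COOCH3: carbonyl C bonded to C and –OCH3 → ester.
  CH(COOH): pendant –COOH: carbonyl C bonded to C and –OH → carboxylic acid.
  CH(COCH3): pendant –COCH3: carbonyl C bonded to two carbons → ketone.
  CH(OCOCH3): pendant –OC(=O)CH3: an acyloxy group → ester.
  CH2CONHCH2: –C(=O)–N– linkage → amide (the N is not an amine).
  CH(C6H5): pendant –C6H5: benzene ring → arene.
  CH=CH: C=C double bond → alkene.
  CH(OCOCH3): pendant –OC(=O)CH3: an acyloxy group → ester.
  CH(COOH): pendant –COOH: carbonyl C bonded to C and –OH → carboxylic acid.
  CH(OCH3): pendant –OCH3: C–O–C with sp³ C, no adjacent C=O → ether.
  C6H4OH: –OH attached directly to an aromatic ring → phenol (not alcohol); the ring itself is an arene.
No segment is a alcohol: CO is ketone, not alcohol; CH(COOH) is carboxylic acid, not alcohol; CH(COCH3) is ketone, not alcohol. → 0.

0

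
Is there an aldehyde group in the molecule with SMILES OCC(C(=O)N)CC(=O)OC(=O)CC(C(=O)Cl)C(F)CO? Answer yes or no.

no

Reading the structure from left to right:
  HOCH2: HO– on an sp³ carbon → alcohol.
  CH(CONH2): pendant –CONH2: carbonyl C bonded to C and N → amide.
  CH2CO-O-COCH2: two acyl groups sharing one oxygen, –C(=O)–O–C(=O)– → anhydride.
  CH(COCl): pendant –C(=O)X: carbonyl C bonded to C and halogen → acyl halide.
  CH(F): halogen on an sp³ carbon → alkyl halide.
  CH2OH: –OH on an sp³ carbon → alcohol.
The groups actually present are: acyl halide, alcohol, alkyl halide, amide, anhydride.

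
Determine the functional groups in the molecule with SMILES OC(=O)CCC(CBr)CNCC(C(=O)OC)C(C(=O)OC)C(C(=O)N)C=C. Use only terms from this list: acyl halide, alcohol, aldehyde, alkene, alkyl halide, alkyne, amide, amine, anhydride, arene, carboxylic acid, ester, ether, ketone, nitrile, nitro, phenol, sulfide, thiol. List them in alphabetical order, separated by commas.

alkene, alkyl halide, amide, amine, carboxylic acid, ester

Taking each segment in turn:
  HOOC: –COOH: carbonyl C bonded to –OH and C → carboxylic acid (the –OH is not a separate alcohol).
  CH(CH2Br): pendant –CH2X: halogen on sp³ carbon → alkyl halide.
  CH2NHCH2: C–N–C with sp³ carbons and no adjacent C=O → amine (secondary).
  CH(COOCH3): pendant –COOCH3: carbonyl C bonded to C and –OCH3 → ester.
  CH(COOCH3): pendant –COOCH3: carbonyl C bonded to C and –OCH3 → ester.
  CH(CONH2): pendant –CONH2: carbonyl C bonded to C and N → amide.
  CH=CH2: C=C double bond → alkene.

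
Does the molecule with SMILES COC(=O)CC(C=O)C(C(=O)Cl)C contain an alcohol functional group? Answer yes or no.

Reading the structure from left to right:
  CH3OOC: CH3O–C(=O)–: carbonyl C bonded to C and to –OCH3 → ester (not ketone + ether).
  CH(CHO): pendant –CHO: carbonyl C bonded to C and H → aldehyde.
  CH(COCl): pendant –C(=O)X: carbonyl C bonded to C and halogen → acyl halide.
The groups actually present are: acyl halide, aldehyde, ester.

no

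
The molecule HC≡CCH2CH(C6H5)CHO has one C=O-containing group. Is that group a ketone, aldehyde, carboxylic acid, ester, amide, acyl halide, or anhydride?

The carbonyl is in the CHO segment: terminal –CHO: carbonyl C bonded to H and C → aldehyde.

aldehyde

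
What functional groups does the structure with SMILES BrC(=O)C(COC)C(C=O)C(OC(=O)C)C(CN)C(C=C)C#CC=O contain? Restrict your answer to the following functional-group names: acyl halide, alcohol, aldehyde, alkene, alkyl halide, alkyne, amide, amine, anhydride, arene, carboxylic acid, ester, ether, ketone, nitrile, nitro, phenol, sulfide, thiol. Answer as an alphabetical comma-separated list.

Working along the chain:
  BrCO: –C(=O)Br: carbonyl C bonded to C and to a halogen → acyl halide (not alkyl halide).
  CH(CH2OCH3): pendant –CH2OCH3: C–O–C linkage → ether.
  CH(CHO): pendant –CHO: carbonyl C bonded to C and H → aldehyde.
  CH(OCOCH3): pendant –OC(=O)CH3: an acyloxy group → ester.
  CH(CH2NH2): pendant –CH2NH2: N on sp³ C, no adjacent C=O → amine.
  CH(CH=CH2): pendant –CH=CH2: C=C double bond → alkene.
  C≡C: C≡C triple bond → alkyne.
  CHO: terminal –CHO: carbonyl C bonded to H and C → aldehyde.

acyl halide, aldehyde, alkene, alkyne, amine, ester, ether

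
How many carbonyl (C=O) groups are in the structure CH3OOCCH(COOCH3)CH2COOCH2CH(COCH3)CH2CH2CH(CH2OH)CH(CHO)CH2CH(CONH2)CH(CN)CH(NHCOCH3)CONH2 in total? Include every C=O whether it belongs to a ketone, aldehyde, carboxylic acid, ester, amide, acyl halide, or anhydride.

CH3OOC: ester, 1 C=O (running total 1).
CH(COOCH3): ester, 1 C=O (running total 2).
CH2COOCH2: ester, 1 C=O (running total 3).
CH(COCH3): ketone, 1 C=O (running total 4).
CH(CHO): aldehyde, 1 C=O (running total 5).
CH(CONH2): amide, 1 C=O (running total 6).
CH(NHCOCH3): amide, 1 C=O (running total 7).
CONH2: amide, 1 C=O (running total 8).

8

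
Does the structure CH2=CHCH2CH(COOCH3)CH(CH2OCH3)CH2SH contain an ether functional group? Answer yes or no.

C=C double bond → alkene.
pendant –COOCH3: carbonyl C bonded to C and –OCH3 → ester.
pendant –CH2OCH3: C–O–C linkage → ether.
–SH on an sp³ carbon → thiol.
The CH(CH2OCH3) segment supplies the ether: pendant –CH2OCH3: C–O–C linkage → ether.

yes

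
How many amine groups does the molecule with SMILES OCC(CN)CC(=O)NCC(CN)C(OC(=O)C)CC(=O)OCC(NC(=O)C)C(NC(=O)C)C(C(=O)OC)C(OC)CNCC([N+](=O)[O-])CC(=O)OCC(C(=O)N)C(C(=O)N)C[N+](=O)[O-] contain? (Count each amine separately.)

3

Reading the structure from left to right:
  HOCH2: HO– on an sp³ carbon → alcohol.
  CH(CH2NH2): pendant –CH2NH2: N on sp³ C, no adjacent C=O → amine.
  CH2CONHCH2: –C(=O)–N– linkage → amide (the N is not an amine).
  CH(CH2NH2): pendant –CH2NH2: N on sp³ C, no adjacent C=O → amine.
  CH(OCOCH3): pendant –OC(=O)CH3: an acyloxy group → ester.
  CH2COOCH2: –C(=O)–O–C with C on the carbonyl side → ester.
  CH(NHCOCH3): pendant –NHC(=O)CH3: N bonded to a carbonyl → amide (not amine).
  CH(NHCOCH3): pendant –NHC(=O)CH3: N bonded to a carbonyl → amide (not amine).
  CH(COOCH3): pendant –COOCH3: carbonyl C bonded to C and –OCH3 → ester.
  CH(OCH3): pendant –OCH3: C–O–C with sp³ C, no adjacent C=O → ether.
  CH2NHCH2: C–N–C with sp³ carbons and no adjacent C=O → amine (secondary).
  CH(NO2): –NO2 on an sp³ carbon → nitro (the N=O is not a carbonyl).
  CH2COOCH2: –C(=O)–O–C with C on the carbonyl side → ester.
  CH(CONH2): pendant –CONH2: carbonyl C bonded to C and N → amide.
  CH(CONH2): pendant –CONH2: carbonyl C bonded to C and N → amide.
  CH2NO2: –NO2 on carbon → nitro group.
Amine appears at: CH(CH2NH2), CH(CH2NH2), CH2NHCH2 → 3.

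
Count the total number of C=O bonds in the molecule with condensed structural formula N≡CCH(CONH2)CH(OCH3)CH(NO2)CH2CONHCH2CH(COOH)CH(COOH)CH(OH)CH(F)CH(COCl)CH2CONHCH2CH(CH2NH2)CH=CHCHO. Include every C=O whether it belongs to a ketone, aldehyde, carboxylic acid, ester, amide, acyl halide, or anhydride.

CH(CONH2): amide, 1 C=O (running total 1).
CH2CONHCH2: amide, 1 C=O (running total 2).
CH(COOH): carboxylic acid, 1 C=O (running total 3).
CH(COOH): carboxylic acid, 1 C=O (running total 4).
CH(COCl): acyl halide, 1 C=O (running total 5).
CH2CONHCH2: amide, 1 C=O (running total 6).
CHO: aldehyde, 1 C=O (running total 7).

7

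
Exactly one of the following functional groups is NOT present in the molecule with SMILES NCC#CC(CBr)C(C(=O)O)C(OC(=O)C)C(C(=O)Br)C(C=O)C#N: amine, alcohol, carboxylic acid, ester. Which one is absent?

ester: present (CH(OCOCH3) — pendant –OC(=O)CH3: an acyloxy group → ester).
carboxylic acid: present (CH(COOH) — pendant –COOH: carbonyl C bonded to C and –OH → carboxylic acid).
amine: present (H2NCH2 — –NH2 on an sp³ carbon with no adjacent C=O → amine).
alcohol: absent. In CH(COOH), the –OH sits on a carbonyl carbon, making it part of a carboxylic acid, not an alcohol.

alcohol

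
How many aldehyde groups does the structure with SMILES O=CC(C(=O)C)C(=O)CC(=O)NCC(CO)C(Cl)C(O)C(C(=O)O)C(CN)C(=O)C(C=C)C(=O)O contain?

Taking each segment in turn:
  OHC: terminal –CHO: carbonyl C bonded to H and C → aldehyde.
  CH(COCH3): pendant –COCH3: carbonyl C bonded to two carbons → ketone.
  CO: –C(=O)– with carbon on both sides → ketone.
  CH2CONHCH2: –C(=O)–N– linkage → amide (the N is not an amine).
  CH(CH2OH): pendant –CH2OH on an sp³ backbone C → alcohol.
  CH(Cl): halogen on an sp³ carbon → alkyl halide.
  CH(OH): –OH on an sp³ carbon → alcohol (secondary).
  CH(COOH): pendant –COOH: carbonyl C bonded to C and –OH → carboxylic acid.
  CH(CH2NH2): pendant –CH2NH2: N on sp³ C, no adjacent C=O → amine.
  CO: –C(=O)– with carbon on both sides → ketone.
  CH(CH=CH2): pendant –CH=CH2: C=C double bond → alkene.
  COOH: –COOH: carbonyl C bonded to –OH and C → carboxylic acid (the –OH is not a separate alcohol).
Aldehyde appears at: OHC → 1.

1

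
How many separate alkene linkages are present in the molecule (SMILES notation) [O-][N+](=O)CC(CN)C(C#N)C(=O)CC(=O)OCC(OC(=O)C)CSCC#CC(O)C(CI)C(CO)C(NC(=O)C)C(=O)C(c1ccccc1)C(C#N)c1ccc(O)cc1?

0

–NO2 on carbon → nitro group.
pendant –CH2NH2: N on sp³ C, no adjacent C=O → amine.
pendant –C≡N: nitrile.
–C(=O)– with carbon on both sides → ketone.
–C(=O)–O–C with C on the carbonyl side → ester.
pendant –OC(=O)CH3: an acyloxy group → ester.
C–S–C linkage → sulfide (thioether).
C≡C triple bond → alkyne.
–OH on an sp³ carbon → alcohol (secondary).
pendant –CH2X: halogen on sp³ carbon → alkyl halide.
pendant –CH2OH on an sp³ backbone C → alcohol.
pendant –NHC(=O)CH3: N bonded to a carbonyl → amide (not amine).
–C(=O)– with carbon on both sides → ketone.
pendant –C6H5: benzene ring → arene.
pendant –C≡N: nitrile.
–OH attached directly to an aromatic ring → phenol (not alcohol); the ring itself is an arene.
No segment is a alkene: C≡C is alkyne, not alkene; CH(C6H5) is arene, not alkene; C6H4OH is arene/phenol, not alkene. → 0.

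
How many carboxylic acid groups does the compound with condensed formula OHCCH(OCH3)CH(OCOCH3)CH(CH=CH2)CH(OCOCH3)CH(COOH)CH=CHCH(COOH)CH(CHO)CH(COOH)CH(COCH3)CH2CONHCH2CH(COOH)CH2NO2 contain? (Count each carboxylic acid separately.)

terminal –CHO: carbonyl C bonded to H and C → aldehyde.
pendant –OCH3: C–O–C with sp³ C, no adjacent C=O → ether.
pendant –OC(=O)CH3: an acyloxy group → ester.
pendant –CH=CH2: C=C double bond → alkene.
pendant –OC(=O)CH3: an acyloxy group → ester.
pendant –COOH: carbonyl C bonded to C and –OH → carboxylic acid.
C=C double bond → alkene.
pendant –COOH: carbonyl C bonded to C and –OH → carboxylic acid.
pendant –CHO: carbonyl C bonded to C and H → aldehyde.
pendant –COOH: carbonyl C bonded to C and –OH → carboxylic acid.
pendant –COCH3: carbonyl C bonded to two carbons → ketone.
–C(=O)–N– linkage → amide (the N is not an amine).
pendant –COOH: carbonyl C bonded to C and –OH → carboxylic acid.
–NO2 on carbon → nitro group.
Carboxylic acid appears at: CH(COOH), CH(COOH), CH(COOH), CH(COOH) → 4.

4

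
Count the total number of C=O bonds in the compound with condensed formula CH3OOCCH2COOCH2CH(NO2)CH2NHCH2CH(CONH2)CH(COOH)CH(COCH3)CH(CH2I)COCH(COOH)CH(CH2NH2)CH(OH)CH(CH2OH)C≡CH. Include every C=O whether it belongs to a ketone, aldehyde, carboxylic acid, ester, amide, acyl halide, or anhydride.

7

CH3OOC: ester, 1 C=O (running total 1).
CH2COOCH2: ester, 1 C=O (running total 2).
CH(CONH2): amide, 1 C=O (running total 3).
CH(COOH): carboxylic acid, 1 C=O (running total 4).
CH(COCH3): ketone, 1 C=O (running total 5).
CO: ketone, 1 C=O (running total 6).
CH(COOH): carboxylic acid, 1 C=O (running total 7).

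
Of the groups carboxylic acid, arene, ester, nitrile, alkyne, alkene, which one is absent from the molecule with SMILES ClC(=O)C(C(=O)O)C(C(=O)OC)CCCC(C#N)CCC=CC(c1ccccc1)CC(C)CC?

ester: present (CH(COOCH3) — pendant –COOCH3: carbonyl C bonded to C and –OCH3 → ester).
nitrile: present (CH(CN) — pendant –C≡N: nitrile).
carboxylic acid: present (CH(COOH) — pendant –COOH: carbonyl C bonded to C and –OH → carboxylic acid).
alkene: present (CH=CH — C=C double bond → alkene).
arene: present (CH(C6H5) — pendant –C6H5: benzene ring → arene).
alkyne: absent. In CH(CN), the triple bond is C≡N, not C≡C, so it is a nitrile.

alkyne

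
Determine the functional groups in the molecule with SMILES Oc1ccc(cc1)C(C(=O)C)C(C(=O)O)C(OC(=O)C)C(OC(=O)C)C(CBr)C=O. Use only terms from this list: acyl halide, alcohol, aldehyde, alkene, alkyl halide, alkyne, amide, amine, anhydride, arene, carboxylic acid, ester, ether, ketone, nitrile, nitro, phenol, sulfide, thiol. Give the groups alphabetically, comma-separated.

–OH attached directly to an aromatic ring → phenol (not alcohol); the ring itself is an arene.
pendant –COCH3: carbonyl C bonded to two carbons → ketone.
pendant –COOH: carbonyl C bonded to C and –OH → carboxylic acid.
pendant –OC(=O)CH3: an acyloxy group → ester.
pendant –OC(=O)CH3: an acyloxy group → ester.
pendant –CH2X: halogen on sp³ carbon → alkyl halide.
terminal –CHO: carbonyl C bonded to H and C → aldehyde.

aldehyde, alkyl halide, arene, carboxylic acid, ester, ketone, phenol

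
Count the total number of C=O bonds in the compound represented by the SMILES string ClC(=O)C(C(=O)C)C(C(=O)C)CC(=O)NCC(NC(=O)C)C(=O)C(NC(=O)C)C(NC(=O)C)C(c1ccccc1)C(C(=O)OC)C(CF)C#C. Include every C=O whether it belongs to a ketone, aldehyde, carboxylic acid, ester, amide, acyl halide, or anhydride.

ClCO: acyl halide, 1 C=O (running total 1).
CH(COCH3): ketone, 1 C=O (running total 2).
CH(COCH3): ketone, 1 C=O (running total 3).
CH2CONHCH2: amide, 1 C=O (running total 4).
CH(NHCOCH3): amide, 1 C=O (running total 5).
CO: ketone, 1 C=O (running total 6).
CH(NHCOCH3): amide, 1 C=O (running total 7).
CH(NHCOCH3): amide, 1 C=O (running total 8).
CH(COOCH3): ester, 1 C=O (running total 9).

9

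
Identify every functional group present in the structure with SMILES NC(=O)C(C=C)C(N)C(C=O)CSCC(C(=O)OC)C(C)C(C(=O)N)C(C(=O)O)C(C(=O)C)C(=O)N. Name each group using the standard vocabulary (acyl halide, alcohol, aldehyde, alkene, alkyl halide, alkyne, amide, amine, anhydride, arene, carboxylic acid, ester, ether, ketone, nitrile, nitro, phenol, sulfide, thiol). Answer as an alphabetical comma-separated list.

aldehyde, alkene, amide, amine, carboxylic acid, ester, ketone, sulfide

Working along the chain:
  H2NCO: –C(=O)NH2: carbonyl C bonded to C and to N → amide (the N is not a separate amine).
  CH(CH=CH2): pendant –CH=CH2: C=C double bond → alkene.
  CH(NH2): –NH2 on an sp³ carbon with no adjacent C=O → amine.
  CH(CHO): pendant –CHO: carbonyl C bonded to C and H → aldehyde.
  CH2SCH2: C–S–C linkage → sulfide (thioether).
  CH(COOCH3): pendant –COOCH3: carbonyl C bonded to C and –OCH3 → ester.
  CH(CONH2): pendant –CONH2: carbonyl C bonded to C and N → amide.
  CH(COOH): pendant –COOH: carbonyl C bonded to C and –OH → carboxylic acid.
  CH(COCH3): pendant –COCH3: carbonyl C bonded to two carbons → ketone.
  CONH2: –C(=O)NH2: carbonyl C bonded to C and to N → amide (the N is not a separate amine).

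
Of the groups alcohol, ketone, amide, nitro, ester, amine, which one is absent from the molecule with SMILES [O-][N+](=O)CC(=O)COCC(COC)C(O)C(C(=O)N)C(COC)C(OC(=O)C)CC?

alcohol: present (CH(OH) — –OH on an sp³ carbon → alcohol (secondary)).
amide: present (CH(CONH2) — pendant –CONH2: carbonyl C bonded to C and N → amide).
ester: present (CH(OCOCH3) — pendant –OC(=O)CH3: an acyloxy group → ester).
ketone: present (CO — –C(=O)– with carbon on both sides → ketone).
nitro: present (O2NCH2 — –NO2 on carbon → nitro group).
amine: absent. In CH(CONH2), the nitrogen is bonded directly to a carbonyl carbon, making it part of an amide, not a free amine.

amine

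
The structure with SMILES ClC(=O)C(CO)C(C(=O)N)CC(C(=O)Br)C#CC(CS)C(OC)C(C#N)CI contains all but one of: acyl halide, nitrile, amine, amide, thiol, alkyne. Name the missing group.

nitrile: present (CH(CN) — pendant –C≡N: nitrile).
amide: present (CH(CONH2) — pendant –CONH2: carbonyl C bonded to C and N → amide).
alkyne: present (C≡C — C≡C triple bond → alkyne).
acyl halide: present (ClCO — –C(=O)Cl: carbonyl C bonded to C and to a halogen → acyl halide (not alkyl halide)).
thiol: present (CH(CH2SH) — pendant –CH2SH → thiol).
amine: absent. In CH(CONH2), the nitrogen is bonded directly to a carbonyl carbon, making it part of an amide, not a free amine.

amine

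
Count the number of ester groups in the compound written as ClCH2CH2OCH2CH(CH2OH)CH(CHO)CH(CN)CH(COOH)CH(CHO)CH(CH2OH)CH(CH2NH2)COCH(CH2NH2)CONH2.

0

Taking each segment in turn:
  ClCH2: halogen on an sp³ carbon → alkyl halide.
  CH2OCH2: C–O–C with sp³ carbons on both sides and no adjacent C=O → ether.
  CH(CH2OH): pendant –CH2OH on an sp³ backbone C → alcohol.
  CH(CHO): pendant –CHO: carbonyl C bonded to C and H → aldehyde.
  CH(CN): pendant –C≡N: nitrile.
  CH(COOH): pendant –COOH: carbonyl C bonded to C and –OH → carboxylic acid.
  CH(CHO): pendant –CHO: carbonyl C bonded to C and H → aldehyde.
  CH(CH2OH): pendant –CH2OH on an sp³ backbone C → alcohol.
  CH(CH2NH2): pendant –CH2NH2: N on sp³ C, no adjacent C=O → amine.
  CO: –C(=O)– with carbon on both sides → ketone.
  CH(CH2NH2): pendant –CH2NH2: N on sp³ C, no adjacent C=O → amine.
  CONH2: –C(=O)NH2: carbonyl C bonded to C and to N → amide (the N is not a separate amine).
No segment is a ester: CH2OCH2 is ether, not ester; CH(COOH) is carboxylic acid, not ester; CO is ketone, not ester. → 0.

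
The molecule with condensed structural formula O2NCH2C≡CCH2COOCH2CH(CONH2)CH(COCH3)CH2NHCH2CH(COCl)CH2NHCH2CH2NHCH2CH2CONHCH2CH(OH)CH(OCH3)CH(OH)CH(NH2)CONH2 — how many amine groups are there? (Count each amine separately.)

Taking each segment in turn:
  O2NCH2: –NO2 on carbon → nitro group.
  C≡C: C≡C triple bond → alkyne.
  CH2COOCH2: –C(=O)–O–C with C on the carbonyl side → ester.
  CH(CONH2): pendant –CONH2: carbonyl C bonded to C and N → amide.
  CH(COCH3): pendant –COCH3: carbonyl C bonded to two carbons → ketone.
  CH2NHCH2: C–N–C with sp³ carbons and no adjacent C=O → amine (secondary).
  CH(COCl): pendant –C(=O)X: carbonyl C bonded to C and halogen → acyl halide.
  CH2NHCH2: C–N–C with sp³ carbons and no adjacent C=O → amine (secondary).
  CH2NHCH2: C–N–C with sp³ carbons and no adjacent C=O → amine (secondary).
  CH2CONHCH2: –C(=O)–N– linkage → amide (the N is not an amine).
  CH(OH): –OH on an sp³ carbon → alcohol (secondary).
  CH(OCH3): pendant –OCH3: C–O–C with sp³ C, no adjacent C=O → ether.
  CH(OH): –OH on an sp³ carbon → alcohol (secondary).
  CH(NH2): –NH2 on an sp³ carbon with no adjacent C=O → amine.
  CONH2: –C(=O)NH2: carbonyl C bonded to C and to N → amide (the N is not a separate amine).
Amine appears at: CH2NHCH2, CH2NHCH2, CH2NHCH2, CH(NH2) → 4.

4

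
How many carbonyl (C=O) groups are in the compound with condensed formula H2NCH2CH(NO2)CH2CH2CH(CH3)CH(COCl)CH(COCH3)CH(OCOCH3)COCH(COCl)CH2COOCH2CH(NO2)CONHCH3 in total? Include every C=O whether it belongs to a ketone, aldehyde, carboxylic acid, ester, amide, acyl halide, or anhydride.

7

CH(COCl): acyl halide, 1 C=O (running total 1).
CH(COCH3): ketone, 1 C=O (running total 2).
CH(OCOCH3): ester, 1 C=O (running total 3).
CO: ketone, 1 C=O (running total 4).
CH(COCl): acyl halide, 1 C=O (running total 5).
CH2COOCH2: ester, 1 C=O (running total 6).
CONHCH3: amide, 1 C=O (running total 7).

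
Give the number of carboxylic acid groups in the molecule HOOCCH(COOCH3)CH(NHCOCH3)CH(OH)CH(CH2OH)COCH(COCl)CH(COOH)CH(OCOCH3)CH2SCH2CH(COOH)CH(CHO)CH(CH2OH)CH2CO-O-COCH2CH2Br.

3

–COOH: carbonyl C bonded to –OH and C → carboxylic acid (the –OH is not a separate alcohol).
pendant –COOCH3: carbonyl C bonded to C and –OCH3 → ester.
pendant –NHC(=O)CH3: N bonded to a carbonyl → amide (not amine).
–OH on an sp³ carbon → alcohol (secondary).
pendant –CH2OH on an sp³ backbone C → alcohol.
–C(=O)– with carbon on both sides → ketone.
pendant –C(=O)X: carbonyl C bonded to C and halogen → acyl halide.
pendant –COOH: carbonyl C bonded to C and –OH → carboxylic acid.
pendant –OC(=O)CH3: an acyloxy group → ester.
C–S–C linkage → sulfide (thioether).
pendant –COOH: carbonyl C bonded to C and –OH → carboxylic acid.
pendant –CHO: carbonyl C bonded to C and H → aldehyde.
pendant –CH2OH on an sp³ backbone C → alcohol.
two acyl groups sharing one oxygen, –C(=O)–O–C(=O)– → anhydride.
halogen on an sp³ carbon → alkyl halide.
Carboxylic acid appears at: HOOC, CH(COOH), CH(COOH) → 3.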